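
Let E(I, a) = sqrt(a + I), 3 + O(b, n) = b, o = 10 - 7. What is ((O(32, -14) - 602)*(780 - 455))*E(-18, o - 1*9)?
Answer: -372450*I*sqrt(6) ≈ -9.1231e+5*I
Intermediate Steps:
o = 3
O(b, n) = -3 + b
E(I, a) = sqrt(I + a)
((O(32, -14) - 602)*(780 - 455))*E(-18, o - 1*9) = (((-3 + 32) - 602)*(780 - 455))*sqrt(-18 + (3 - 1*9)) = ((29 - 602)*325)*sqrt(-18 + (3 - 9)) = (-573*325)*sqrt(-18 - 6) = -372450*I*sqrt(6)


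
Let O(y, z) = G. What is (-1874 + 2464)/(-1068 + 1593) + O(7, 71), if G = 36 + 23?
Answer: 6313/105 ≈ 60.124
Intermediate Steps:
G = 59
O(y, z) = 59
(-1874 + 2464)/(-1068 + 1593) + O(7, 71) = (-1874 + 2464)/(-1068 + 1593) + 59 = 590/525 + 59 = 590*(1/525) + 59 = 118/105 + 59 = 6313/105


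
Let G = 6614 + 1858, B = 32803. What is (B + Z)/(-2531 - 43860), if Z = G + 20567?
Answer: -61842/46391 ≈ -1.3331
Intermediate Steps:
G = 8472
Z = 29039 (Z = 8472 + 20567 = 29039)
(B + Z)/(-2531 - 43860) = (32803 + 29039)/(-2531 - 43860) = 61842/(-46391) = 61842*(-1/46391) = -61842/46391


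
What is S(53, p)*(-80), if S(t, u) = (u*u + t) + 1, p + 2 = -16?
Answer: -30240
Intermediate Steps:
p = -18 (p = -2 - 16 = -18)
S(t, u) = 1 + t + u**2 (S(t, u) = (u**2 + t) + 1 = (t + u**2) + 1 = 1 + t + u**2)
S(53, p)*(-80) = (1 + 53 + (-18)**2)*(-80) = (1 + 53 + 324)*(-80) = 378*(-80) = -30240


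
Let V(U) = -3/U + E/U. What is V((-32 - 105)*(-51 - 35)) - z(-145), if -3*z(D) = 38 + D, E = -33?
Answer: -630391/17673 ≈ -35.670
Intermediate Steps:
z(D) = -38/3 - D/3 (z(D) = -(38 + D)/3 = -38/3 - D/3)
V(U) = -36/U (V(U) = -3/U - 33/U = -36/U)
V((-32 - 105)*(-51 - 35)) - z(-145) = -36*1/((-51 - 35)*(-32 - 105)) - (-38/3 - ⅓*(-145)) = -36/((-137*(-86))) - (-38/3 + 145/3) = -36/11782 - 1*107/3 = -36*1/11782 - 107/3 = -18/5891 - 107/3 = -630391/17673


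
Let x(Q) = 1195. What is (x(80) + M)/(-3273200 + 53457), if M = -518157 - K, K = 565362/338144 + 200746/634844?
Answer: 1981713962100689/12342464472369808 ≈ 0.16056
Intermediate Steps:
K = 7621388017/3833369456 (K = 565362*(1/338144) + 200746*(1/634844) = 282681/169072 + 14339/45346 = 7621388017/3833369456 ≈ 1.9882)
M = -1986294838600609/3833369456 (M = -518157 - 1*7621388017/3833369456 = -518157 - 7621388017/3833369456 = -1986294838600609/3833369456 ≈ -5.1816e+5)
(x(80) + M)/(-3273200 + 53457) = (1195 - 1986294838600609/3833369456)/(-3273200 + 53457) = -1981713962100689/3833369456/(-3219743) = -1981713962100689/3833369456*(-1/3219743) = 1981713962100689/12342464472369808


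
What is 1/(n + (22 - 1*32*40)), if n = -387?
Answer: -1/1645 ≈ -0.00060790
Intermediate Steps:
1/(n + (22 - 1*32*40)) = 1/(-387 + (22 - 1*32*40)) = 1/(-387 + (22 - 32*40)) = 1/(-387 + (22 - 1280)) = 1/(-387 - 1258) = 1/(-1645) = -1/1645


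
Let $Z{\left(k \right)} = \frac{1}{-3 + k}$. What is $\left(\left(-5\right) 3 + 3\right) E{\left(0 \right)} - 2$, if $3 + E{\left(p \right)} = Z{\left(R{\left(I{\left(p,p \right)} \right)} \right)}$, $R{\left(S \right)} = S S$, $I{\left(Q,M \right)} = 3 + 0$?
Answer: $32$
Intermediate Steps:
$I{\left(Q,M \right)} = 3$
$R{\left(S \right)} = S^{2}$
$E{\left(p \right)} = - \frac{17}{6}$ ($E{\left(p \right)} = -3 + \frac{1}{-3 + 3^{2}} = -3 + \frac{1}{-3 + 9} = -3 + \frac{1}{6} = - \frac{17}{6}$)
$\left(\left(-5\right) 3 + 3\right) E{\left(0 \right)} - 2 = \left(\left(-5\right) 3 + 3\right) \left(- \frac{17}{6}\right) - 2 = \left(-15 + 3\right) \left(- \frac{17}{6}\right) - 2 = \left(-12\right) \left(- \frac{17}{6}\right) - 2 = 34 - 2 = 32$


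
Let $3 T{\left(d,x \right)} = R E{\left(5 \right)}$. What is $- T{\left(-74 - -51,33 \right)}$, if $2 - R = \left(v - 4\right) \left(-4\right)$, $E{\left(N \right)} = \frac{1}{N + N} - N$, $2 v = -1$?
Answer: $- \frac{392}{15} \approx -26.133$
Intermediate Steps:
$v = - \frac{1}{2}$ ($v = \frac{1}{2} \left(-1\right) = - \frac{1}{2} \approx -0.5$)
$E{\left(N \right)} = \frac{1}{2 N} - N$
$R = -16$ ($R = 2 - \left(- \frac{1}{2} - 4\right) \left(-4\right) = 2 - \left(- \frac{9}{2}\right) \left(-4\right) = 2 - 18 = -16$)
$T{\left(d,x \right)} = \frac{392}{15}$ ($T{\left(d,x \right)} = \frac{\left(-16\right) \left(\frac{1}{2 \cdot 5} - 5\right)}{3} = \frac{\left(-16\right) \left(\frac{1}{2} \cdot \frac{1}{5} - 5\right)}{3} = \frac{\left(-16\right) \left(\frac{1}{10} - 5\right)}{3} = \frac{\left(-16\right) \left(- \frac{49}{10}\right)}{3} = \frac{1}{3} \cdot \frac{392}{5} = \frac{392}{15}$)
$- T{\left(-74 - -51,33 \right)} = \left(-1\right) \frac{392}{15} = - \frac{392}{15}$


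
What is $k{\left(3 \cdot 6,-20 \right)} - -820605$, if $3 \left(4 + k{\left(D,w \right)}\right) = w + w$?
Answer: $\frac{2461763}{3} \approx 8.2059 \cdot 10^{5}$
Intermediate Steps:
$k{\left(D,w \right)} = -4 + \frac{2 w}{3}$ ($k{\left(D,w \right)} = -4 + \frac{w + w}{3} = -4 + \frac{2 w}{3}$)
$k{\left(3 \cdot 6,-20 \right)} - -820605 = \left(-4 + \frac{2}{3} \left(-20\right)\right) - -820605 = \left(-4 - \frac{40}{3}\right) + 820605 = - \frac{52}{3} + 820605 = \frac{2461763}{3}$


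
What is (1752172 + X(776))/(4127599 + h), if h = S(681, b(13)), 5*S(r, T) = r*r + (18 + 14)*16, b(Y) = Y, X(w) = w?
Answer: 2191185/5275567 ≈ 0.41535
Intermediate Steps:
S(r, T) = 512/5 + r²/5 (S(r, T) = (r*r + (18 + 14)*16)/5 = (r² + 32*16)/5 = (r² + 512)/5 = (512 + r²)/5 = 512/5 + r²/5)
h = 464273/5 (h = 512/5 + (⅕)*681² = 512/5 + (⅕)*463761 = 512/5 + 463761/5 = 464273/5 ≈ 92855.)
(1752172 + X(776))/(4127599 + h) = (1752172 + 776)/(4127599 + 464273/5) = 1752948/(21102268/5) = 1752948*(5/21102268) = 2191185/5275567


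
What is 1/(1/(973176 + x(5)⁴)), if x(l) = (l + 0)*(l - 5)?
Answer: 973176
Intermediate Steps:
x(l) = l*(-5 + l)
1/(1/(973176 + x(5)⁴)) = 1/(1/(973176 + (5*(-5 + 5))⁴)) = 1/(1/(973176 + (5*0)⁴)) = 1/(1/(973176 + 0⁴)) = 1/(1/(973176 + 0)) = 1/(1/973176) = 973176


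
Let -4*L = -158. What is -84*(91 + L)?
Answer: -10962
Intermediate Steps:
L = 79/2 (L = -1/4*(-158) = 79/2 ≈ 39.500)
-84*(91 + L) = -84*(91 + 79/2) = -84*261/2 = -10962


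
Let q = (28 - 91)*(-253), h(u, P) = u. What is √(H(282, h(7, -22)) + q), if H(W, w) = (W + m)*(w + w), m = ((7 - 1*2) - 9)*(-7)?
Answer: √20279 ≈ 142.40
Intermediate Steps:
m = 28 (m = ((7 - 2) - 9)*(-7) = (5 - 9)*(-7) = -4*(-7) = 28)
H(W, w) = 2*w*(28 + W) (H(W, w) = (W + 28)*(w + w) = (28 + W)*(2*w) = 2*w*(28 + W))
q = 15939 (q = -63*(-253) = 15939)
√(H(282, h(7, -22)) + q) = √(2*7*(28 + 282) + 15939) = √(2*7*310 + 15939) = √(4340 + 15939) = √20279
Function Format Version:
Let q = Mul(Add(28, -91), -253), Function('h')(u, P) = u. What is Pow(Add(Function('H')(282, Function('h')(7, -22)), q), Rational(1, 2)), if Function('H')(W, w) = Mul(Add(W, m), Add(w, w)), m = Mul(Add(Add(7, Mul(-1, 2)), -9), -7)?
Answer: Pow(20279, Rational(1, 2)) ≈ 142.40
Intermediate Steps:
m = 28 (m = Mul(Add(Add(7, -2), -9), -7) = Mul(Add(5, -9), -7) = Mul(-4, -7) = 28)
Function('H')(W, w) = Mul(2, w, Add(28, W)) (Function('H')(W, w) = Mul(Add(W, 28), Add(w, w)) = Mul(Add(28, W), Mul(2, w)) = Mul(2, w, Add(28, W)))
q = 15939 (q = Mul(-63, -253) = 15939)
Pow(Add(Function('H')(282, Function('h')(7, -22)), q), Rational(1, 2)) = Pow(Add(Mul(2, 7, Add(28, 282)), 15939), Rational(1, 2)) = Pow(Add(Mul(2, 7, 310), 15939), Rational(1, 2)) = Pow(Add(4340, 15939), Rational(1, 2)) = Pow(20279, Rational(1, 2))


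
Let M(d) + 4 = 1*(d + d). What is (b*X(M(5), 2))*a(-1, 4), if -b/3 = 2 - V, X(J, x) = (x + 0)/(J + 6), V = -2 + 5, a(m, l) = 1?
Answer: ½ ≈ 0.50000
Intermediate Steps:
V = 3
M(d) = -4 + 2*d (M(d) = -4 + 1*(d + d) = -4 + 1*(2*d) = -4 + 2*d)
X(J, x) = x/(6 + J)
b = 3 (b = -3*(2 - 1*3) = -3*(2 - 3) = -3*(-1) = 3)
(b*X(M(5), 2))*a(-1, 4) = (3*(2/(6 + (-4 + 2*5))))*1 = (3*(2/(6 + (-4 + 10))))*1 = (3*(2/(6 + 6)))*1 = (3*(2/12))*1 = (3*(2*(1/12)))*1 = (3*(⅙))*1 = (½)*1 = ½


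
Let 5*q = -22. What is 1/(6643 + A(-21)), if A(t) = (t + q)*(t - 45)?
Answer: 5/41597 ≈ 0.00012020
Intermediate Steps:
q = -22/5 (q = (⅕)*(-22) = -22/5 ≈ -4.4000)
A(t) = (-45 + t)*(-22/5 + t) (A(t) = (t - 22/5)*(t - 45) = (-22/5 + t)*(-45 + t) = (-45 + t)*(-22/5 + t))
1/(6643 + A(-21)) = 1/(6643 + (198 + (-21)² - 247/5*(-21))) = 1/(6643 + (198 + 441 + 5187/5)) = 1/(6643 + 8382/5) = 1/(41597/5) = 5/41597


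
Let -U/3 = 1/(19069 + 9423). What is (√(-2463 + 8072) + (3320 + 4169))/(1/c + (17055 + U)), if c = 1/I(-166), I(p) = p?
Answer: 213376588/481201385 + 28492*√5609/481201385 ≈ 0.44786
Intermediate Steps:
c = -1/166 (c = 1/(-166) = -1/166 ≈ -0.0060241)
U = -3/28492 (U = -3/(19069 + 9423) = -3/28492 ≈ -0.00010529)
(√(-2463 + 8072) + (3320 + 4169))/(1/c + (17055 + U)) = (√(-2463 + 8072) + (3320 + 4169))/(1/(-1/166) + (17055 - 3/28492)) = (√5609 + 7489)/(-166 + 485931057/28492) = (7489 + √5609)/(481201385/28492) = (7489 + √5609)*(28492/481201385) = 213376588/481201385 + 28492*√5609/481201385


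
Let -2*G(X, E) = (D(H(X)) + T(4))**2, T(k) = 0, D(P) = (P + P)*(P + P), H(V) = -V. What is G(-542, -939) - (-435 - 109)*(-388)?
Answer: -690378512640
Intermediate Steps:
D(P) = 4*P**2 (D(P) = (2*P)*(2*P) = 4*P**2)
G(X, E) = -8*X**4 (G(X, E) = -(4*(-X)**2 + 0)**2/2 = -(4*X**2 + 0)**2/2 = -16*X**4/2 = -8*X**4)
G(-542, -939) - (-435 - 109)*(-388) = -8*(-542)**4 - (-435 - 109)*(-388) = -8*86297287696 - (-544)*(-388) = -690378301568 - 1*211072 = -690378301568 - 211072 = -690378512640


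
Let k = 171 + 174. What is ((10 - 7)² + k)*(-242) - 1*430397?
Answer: -516065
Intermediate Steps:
k = 345
((10 - 7)² + k)*(-242) - 1*430397 = ((10 - 7)² + 345)*(-242) - 1*430397 = (3² + 345)*(-242) - 430397 = (9 + 345)*(-242) - 430397 = 354*(-242) - 430397 = -85668 - 430397 = -516065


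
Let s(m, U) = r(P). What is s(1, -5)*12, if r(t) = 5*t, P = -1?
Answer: -60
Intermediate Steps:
s(m, U) = -5 (s(m, U) = 5*(-1) = -5)
s(1, -5)*12 = -5*12 = -60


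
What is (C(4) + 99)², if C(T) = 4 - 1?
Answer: 10404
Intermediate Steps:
C(T) = 3
(C(4) + 99)² = (3 + 99)² = 102² = 10404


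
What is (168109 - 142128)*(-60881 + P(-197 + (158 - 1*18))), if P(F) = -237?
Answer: -1587906758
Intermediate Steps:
(168109 - 142128)*(-60881 + P(-197 + (158 - 1*18))) = (168109 - 142128)*(-60881 - 237) = 25981*(-61118) = -1587906758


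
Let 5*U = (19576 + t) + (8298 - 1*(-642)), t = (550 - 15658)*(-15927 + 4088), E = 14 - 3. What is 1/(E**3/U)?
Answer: 178892128/6655 ≈ 26881.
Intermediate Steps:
E = 11 (E = 14 - 1*3 = 14 - 3 = 11)
t = 178863612 (t = -15108*(-11839) = 178863612)
U = 178892128/5 (U = ((19576 + 178863612) + (8298 - 1*(-642)))/5 = (178883188 + (8298 + 642))/5 = (178883188 + 8940)/5 = (1/5)*178892128 = 178892128/5 ≈ 3.5778e+7)
1/(E**3/U) = 1/(11**3/(178892128/5)) = 1/(1331*(5/178892128)) = 1/(6655/178892128) = 178892128/6655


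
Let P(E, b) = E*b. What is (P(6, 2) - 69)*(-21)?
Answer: 1197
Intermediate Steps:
(P(6, 2) - 69)*(-21) = (6*2 - 69)*(-21) = (12 - 69)*(-21) = -57*(-21) = 1197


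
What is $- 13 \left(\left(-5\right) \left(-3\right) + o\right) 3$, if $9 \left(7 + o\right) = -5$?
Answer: $- \frac{871}{3} \approx -290.33$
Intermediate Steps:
$o = - \frac{68}{9}$ ($o = -7 + \frac{1}{9} \left(-5\right) = -7 - \frac{5}{9} = - \frac{68}{9} \approx -7.5556$)
$- 13 \left(\left(-5\right) \left(-3\right) + o\right) 3 = - 13 \left(\left(-5\right) \left(-3\right) - \frac{68}{9}\right) 3 = - 13 \left(15 - \frac{68}{9}\right) 3 = \left(-13\right) \frac{67}{9} \cdot 3 = \left(- \frac{871}{9}\right) 3 = - \frac{871}{3}$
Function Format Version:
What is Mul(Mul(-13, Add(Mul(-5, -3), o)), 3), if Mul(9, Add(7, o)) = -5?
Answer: Rational(-871, 3) ≈ -290.33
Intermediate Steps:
o = Rational(-68, 9) (o = Add(-7, Mul(Rational(1, 9), -5)) = Add(-7, Rational(-5, 9)) = Rational(-68, 9) ≈ -7.5556)
Mul(Mul(-13, Add(Mul(-5, -3), o)), 3) = Mul(Mul(-13, Add(Mul(-5, -3), Rational(-68, 9))), 3) = Mul(Mul(-13, Add(15, Rational(-68, 9))), 3) = Mul(Mul(-13, Rational(67, 9)), 3) = Mul(Rational(-871, 9), 3) = Rational(-871, 3)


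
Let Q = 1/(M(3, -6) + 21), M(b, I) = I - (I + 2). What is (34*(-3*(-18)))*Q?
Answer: 1836/19 ≈ 96.632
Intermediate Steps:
M(b, I) = -2 (M(b, I) = I - (2 + I) = I + (-2 - I) = -2)
Q = 1/19 (Q = 1/(-2 + 21) = 1/19 ≈ 0.052632)
(34*(-3*(-18)))*Q = (34*(-3*(-18)))*(1/19) = (34*54)*(1/19) = 1836*(1/19) = 1836/19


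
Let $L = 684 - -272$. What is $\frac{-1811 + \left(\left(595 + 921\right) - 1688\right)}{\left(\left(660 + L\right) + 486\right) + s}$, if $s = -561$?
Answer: $- \frac{1983}{1541} \approx -1.2868$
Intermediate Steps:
$L = 956$ ($L = 684 + 272 = 956$)
$\frac{-1811 + \left(\left(595 + 921\right) - 1688\right)}{\left(\left(660 + L\right) + 486\right) + s} = \frac{-1811 + \left(\left(595 + 921\right) - 1688\right)}{\left(\left(660 + 956\right) + 486\right) - 561} = \frac{-1811 + \left(1516 - 1688\right)}{\left(1616 + 486\right) - 561} = \frac{-1811 - 172}{2102 - 561} = - \frac{1983}{1541}$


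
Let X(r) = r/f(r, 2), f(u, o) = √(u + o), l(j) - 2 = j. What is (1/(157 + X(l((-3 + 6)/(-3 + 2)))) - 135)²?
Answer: 443481481/24336 ≈ 18223.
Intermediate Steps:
l(j) = 2 + j
f(u, o) = √(o + u)
X(r) = r/√(2 + r) (X(r) = r/(√(2 + r)) = r/√(2 + r))
(1/(157 + X(l((-3 + 6)/(-3 + 2)))) - 135)² = (1/(157 + (2 + (-3 + 6)/(-3 + 2))/√(2 + (2 + (-3 + 6)/(-3 + 2)))) - 135)² = (1/(157 + (2 + 3/(-1))/√(2 + (2 + 3/(-1)))) - 135)² = (1/(157 + (2 + 3*(-1))/√(2 + (2 + 3*(-1)))) - 135)² = (1/(157 + (2 - 3)/√(2 + (2 - 3))) - 135)² = (1/(157 - 1/√(2 - 1)) - 135)² = (1/(157 - 1/√1) - 135)² = (1/(157 - 1*1) - 135)² = (1/(157 - 1) - 135)² = (1/156 - 135)² = (-21059/156)² = 443481481/24336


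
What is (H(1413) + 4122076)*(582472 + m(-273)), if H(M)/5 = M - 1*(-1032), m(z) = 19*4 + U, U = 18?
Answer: 2408503196366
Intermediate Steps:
m(z) = 94 (m(z) = 19*4 + 18 = 76 + 18 = 94)
H(M) = 5160 + 5*M (H(M) = 5*(M - 1*(-1032)) = 5*(M + 1032) = 5*(1032 + M) = 5160 + 5*M)
(H(1413) + 4122076)*(582472 + m(-273)) = ((5160 + 5*1413) + 4122076)*(582472 + 94) = ((5160 + 7065) + 4122076)*582566 = (12225 + 4122076)*582566 = 4134301*582566 = 2408503196366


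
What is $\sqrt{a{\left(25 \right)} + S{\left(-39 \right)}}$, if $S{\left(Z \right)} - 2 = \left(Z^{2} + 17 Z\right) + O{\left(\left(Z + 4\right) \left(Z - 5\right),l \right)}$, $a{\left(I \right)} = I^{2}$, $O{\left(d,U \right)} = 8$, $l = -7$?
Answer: $\sqrt{1493} \approx 38.639$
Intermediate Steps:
$S{\left(Z \right)} = 10 + Z^{2} + 17 Z$ ($S{\left(Z \right)} = 2 + \left(\left(Z^{2} + 17 Z\right) + 8\right) = 2 + \left(8 + Z^{2} + 17 Z\right) = 10 + Z^{2} + 17 Z$)
$\sqrt{a{\left(25 \right)} + S{\left(-39 \right)}} = \sqrt{25^{2} + \left(10 + \left(-39\right)^{2} + 17 \left(-39\right)\right)} = \sqrt{625 + \left(10 + 1521 - 663\right)} = \sqrt{625 + 868} = \sqrt{1493}$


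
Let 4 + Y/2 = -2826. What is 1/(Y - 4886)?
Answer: -1/10546 ≈ -9.4823e-5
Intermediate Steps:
Y = -5660 (Y = -8 + 2*(-2826) = -8 - 5652 = -5660)
1/(Y - 4886) = 1/(-5660 - 4886) = 1/(-10546) = -1/10546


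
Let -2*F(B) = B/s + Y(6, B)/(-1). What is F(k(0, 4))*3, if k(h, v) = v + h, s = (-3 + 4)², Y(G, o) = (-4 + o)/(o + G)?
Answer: -6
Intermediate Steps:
Y(G, o) = (-4 + o)/(G + o)
s = 1 (s = 1² = 1)
k(h, v) = h + v
F(B) = -B/2 + (-4 + B)/(2*(6 + B)) (F(B) = -(B/1 + ((-4 + B)/(6 + B))/(-1))/2 = -(B*1 + ((-4 + B)/(6 + B))*(-1))/2 = -(B - (-4 + B)/(6 + B))/2 = -B/2 + (-4 + B)/(2*(6 + B)))
F(k(0, 4))*3 = ((-4 + (0 + 4) - (0 + 4)*(6 + (0 + 4)))/(2*(6 + (0 + 4))))*3 = ((-4 + 4 - 1*4*(6 + 4))/(2*(6 + 4)))*3 = ((½)*(-4 + 4 - 1*4*10)/10)*3 = ((½)*(⅒)*(-4 + 4 - 40))*3 = ((½)*(⅒)*(-40))*3 = -2*3 = -6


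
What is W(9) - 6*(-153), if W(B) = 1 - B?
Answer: 910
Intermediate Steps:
W(9) - 6*(-153) = (1 - 1*9) - 6*(-153) = (1 - 9) + 918 = -8 + 918 = 910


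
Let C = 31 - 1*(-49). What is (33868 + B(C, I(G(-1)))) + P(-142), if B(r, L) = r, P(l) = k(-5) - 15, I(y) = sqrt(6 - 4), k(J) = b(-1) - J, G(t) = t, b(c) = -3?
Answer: 33935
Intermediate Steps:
k(J) = -3 - J
C = 80 (C = 31 + 49 = 80)
I(y) = sqrt(2)
P(l) = -13 (P(l) = (-3 - 1*(-5)) - 15 = (-3 + 5) - 15 = 2 - 15 = -13)
(33868 + B(C, I(G(-1)))) + P(-142) = (33868 + 80) - 13 = 33948 - 13 = 33935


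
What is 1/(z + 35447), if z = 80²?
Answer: 1/41847 ≈ 2.3897e-5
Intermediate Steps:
z = 6400
1/(z + 35447) = 1/(6400 + 35447) = 1/41847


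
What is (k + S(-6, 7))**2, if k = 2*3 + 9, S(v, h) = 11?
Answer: 676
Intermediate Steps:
k = 15 (k = 6 + 9 = 15)
(k + S(-6, 7))**2 = (15 + 11)**2 = 26**2 = 676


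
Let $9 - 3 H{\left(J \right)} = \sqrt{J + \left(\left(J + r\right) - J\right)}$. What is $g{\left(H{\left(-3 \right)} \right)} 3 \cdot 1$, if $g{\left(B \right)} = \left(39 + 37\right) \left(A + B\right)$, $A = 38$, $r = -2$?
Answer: $9348 - 76 i \sqrt{5} \approx 9348.0 - 169.94 i$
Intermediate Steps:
$H{\left(J \right)} = 3 - \frac{\sqrt{-2 + J}}{3}$ ($H{\left(J \right)} = 3 - \frac{\sqrt{J + \left(\left(J - 2\right) - J\right)}}{3} = 3 - \frac{\sqrt{J + \left(\left(-2 + J\right) - J\right)}}{3} = 3 - \frac{\sqrt{J - 2}}{3} = 3 - \frac{\sqrt{-2 + J}}{3}$)
$g{\left(B \right)} = 2888 + 76 B$ ($g{\left(B \right)} = \left(39 + 37\right) \left(38 + B\right) = 76 \left(38 + B\right) = 2888 + 76 B$)
$g{\left(H{\left(-3 \right)} \right)} 3 \cdot 1 = \left(2888 + 76 \left(3 - \frac{\sqrt{-2 - 3}}{3}\right)\right) 3 \cdot 1 = \left(2888 + 76 \left(3 - \frac{\sqrt{-5}}{3}\right)\right) 3 = \left(2888 + 76 \left(3 - \frac{i \sqrt{5}}{3}\right)\right) 3 = \left(2888 + \left(228 - \frac{76 i \sqrt{5}}{3}\right)\right) 3 = \left(3116 - \frac{76 i \sqrt{5}}{3}\right) 3 = 9348 - 76 i \sqrt{5}$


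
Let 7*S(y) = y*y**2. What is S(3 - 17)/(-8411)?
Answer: 392/8411 ≈ 0.046606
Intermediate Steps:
S(y) = y**3/7 (S(y) = (y*y**2)/7 = y**3/7)
S(3 - 17)/(-8411) = ((3 - 17)**3/7)/(-8411) = ((1/7)*(-14)**3)*(-1/8411) = ((1/7)*(-2744))*(-1/8411) = -392*(-1/8411) = 392/8411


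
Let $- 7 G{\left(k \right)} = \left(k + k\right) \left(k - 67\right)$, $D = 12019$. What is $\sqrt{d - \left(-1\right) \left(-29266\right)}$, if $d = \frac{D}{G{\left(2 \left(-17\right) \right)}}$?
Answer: $\frac{83 i \sqrt{17}}{2} \approx 171.11 i$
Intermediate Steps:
$G{\left(k \right)} = - \frac{2 k \left(-67 + k\right)}{7}$ ($G{\left(k \right)} = - \frac{\left(k + k\right) \left(k - 67\right)}{7} = - \frac{2 k \left(-67 + k\right)}{7}$)
$d = - \frac{49}{4}$ ($d = \frac{12019}{\frac{2}{7} \cdot 2 \left(-17\right) \left(67 - 2 \left(-17\right)\right)} = \frac{12019}{\frac{2}{7} \left(-34\right) \left(67 - -34\right)} = \frac{12019}{\frac{2}{7} \left(-34\right) \left(67 + 34\right)} = \frac{12019}{\frac{2}{7} \left(-34\right) 101} = \frac{12019}{- \frac{6868}{7}} = 12019 \left(- \frac{7}{6868}\right) = - \frac{49}{4} \approx -12.25$)
$\sqrt{d - \left(-1\right) \left(-29266\right)} = \sqrt{- \frac{49}{4} - \left(-1\right) \left(-29266\right)} = \sqrt{- \frac{49}{4} - 29266} = \sqrt{- \frac{117113}{4}} = \frac{83 i \sqrt{17}}{2}$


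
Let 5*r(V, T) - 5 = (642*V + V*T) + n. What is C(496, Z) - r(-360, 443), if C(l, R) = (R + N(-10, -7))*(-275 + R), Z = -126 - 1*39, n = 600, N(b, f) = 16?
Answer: 143559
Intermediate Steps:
r(V, T) = 121 + 642*V/5 + T*V/5 (r(V, T) = 1 + ((642*V + V*T) + 600)/5 = 1 + ((642*V + T*V) + 600)/5 = 1 + (600 + 642*V + T*V)/5 = 1 + (120 + 642*V/5 + T*V/5) = 121 + 642*V/5 + T*V/5)
Z = -165 (Z = -126 - 39 = -165)
C(l, R) = (-275 + R)*(16 + R) (C(l, R) = (R + 16)*(-275 + R) = (16 + R)*(-275 + R) = (-275 + R)*(16 + R))
C(496, Z) - r(-360, 443) = (-4400 + (-165)**2 - 259*(-165)) - (121 + (642/5)*(-360) + (1/5)*443*(-360)) = (-4400 + 27225 + 42735) - (121 - 46224 - 31896) = 65560 - 1*(-77999) = 65560 + 77999 = 143559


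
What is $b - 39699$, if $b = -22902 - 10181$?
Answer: $-72782$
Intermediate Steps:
$b = -33083$
$b - 39699 = -33083 - 39699 = -72782$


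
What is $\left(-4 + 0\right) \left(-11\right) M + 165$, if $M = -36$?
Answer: $-1419$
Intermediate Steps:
$\left(-4 + 0\right) \left(-11\right) M + 165 = \left(-4 + 0\right) \left(-11\right) \left(-36\right) + 165 = \left(-4\right) \left(-11\right) \left(-36\right) + 165 = 44 \left(-36\right) + 165 = -1584 + 165 = -1419$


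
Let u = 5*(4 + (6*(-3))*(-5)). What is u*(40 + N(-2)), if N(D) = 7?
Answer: 22090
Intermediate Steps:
u = 470 (u = 5*(4 - 18*(-5)) = 5*(4 + 90) = 5*94 = 470)
u*(40 + N(-2)) = 470*(40 + 7) = 470*47 = 22090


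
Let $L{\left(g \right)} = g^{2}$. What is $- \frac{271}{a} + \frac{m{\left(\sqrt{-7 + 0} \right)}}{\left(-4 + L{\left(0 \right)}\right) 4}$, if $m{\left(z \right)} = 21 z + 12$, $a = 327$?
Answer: $- \frac{2065}{1308} - \frac{21 i \sqrt{7}}{16} \approx -1.5787 - 3.4725 i$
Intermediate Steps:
$m{\left(z \right)} = 12 + 21 z$
$- \frac{271}{a} + \frac{m{\left(\sqrt{-7 + 0} \right)}}{\left(-4 + L{\left(0 \right)}\right) 4} = - \frac{271}{327} + \frac{12 + 21 \sqrt{-7 + 0}}{\left(-4 + 0^{2}\right) 4} = \left(-271\right) \frac{1}{327} + \frac{12 + 21 \sqrt{-7}}{\left(-4 + 0\right) 4} = - \frac{271}{327} + \frac{12 + 21 i \sqrt{7}}{\left(-4\right) 4} = - \frac{271}{327} + \frac{12 + 21 i \sqrt{7}}{-16} = - \frac{271}{327} + \left(12 + 21 i \sqrt{7}\right) \left(- \frac{1}{16}\right) = - \frac{271}{327} - \left(\frac{3}{4} + \frac{21 i \sqrt{7}}{16}\right) = - \frac{2065}{1308} - \frac{21 i \sqrt{7}}{16}$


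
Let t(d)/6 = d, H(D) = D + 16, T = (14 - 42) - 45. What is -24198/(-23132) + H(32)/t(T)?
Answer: 790699/844318 ≈ 0.93649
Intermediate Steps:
T = -73 (T = -28 - 45 = -73)
H(D) = 16 + D
t(d) = 6*d
-24198/(-23132) + H(32)/t(T) = -24198/(-23132) + (16 + 32)/((6*(-73))) = -24198*(-1/23132) + 48/(-438) = 12099/11566 + 48*(-1/438) = 12099/11566 - 8/73 = 790699/844318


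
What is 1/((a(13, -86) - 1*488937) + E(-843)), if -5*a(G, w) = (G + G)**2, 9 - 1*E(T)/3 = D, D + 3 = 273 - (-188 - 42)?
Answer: -5/2452726 ≈ -2.0385e-6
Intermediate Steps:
D = 500 (D = -3 + (273 - (-188 - 42)) = -3 + (273 - 1*(-230)) = -3 + (273 + 230) = -3 + 503 = 500)
E(T) = -1473 (E(T) = 27 - 3*500 = 27 - 1500 = -1473)
a(G, w) = -4*G**2/5 (a(G, w) = -(G + G)**2/5 = -4*G**2/5)
1/((a(13, -86) - 1*488937) + E(-843)) = 1/((-4/5*13**2 - 1*488937) - 1473) = 1/((-4/5*169 - 488937) - 1473) = 1/((-676/5 - 488937) - 1473) = 1/(-2445361/5 - 1473) = 1/(-2452726/5) = -5/2452726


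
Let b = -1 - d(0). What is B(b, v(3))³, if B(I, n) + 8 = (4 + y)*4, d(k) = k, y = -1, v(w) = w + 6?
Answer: 64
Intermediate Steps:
v(w) = 6 + w
b = -1 (b = -1 - 1*0 = -1 + 0 = -1)
B(I, n) = 4 (B(I, n) = -8 + (4 - 1)*4 = -8 + 3*4 = -8 + 12 = 4)
B(b, v(3))³ = 4³ = 64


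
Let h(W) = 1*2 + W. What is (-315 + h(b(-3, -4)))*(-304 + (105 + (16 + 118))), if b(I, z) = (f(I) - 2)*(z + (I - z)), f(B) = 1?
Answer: 20150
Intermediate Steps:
b(I, z) = -I (b(I, z) = (1 - 2)*(z + (I - z)) = -I)
h(W) = 2 + W
(-315 + h(b(-3, -4)))*(-304 + (105 + (16 + 118))) = (-315 + (2 - 1*(-3)))*(-304 + (105 + (16 + 118))) = (-315 + (2 + 3))*(-304 + (105 + 134)) = (-315 + 5)*(-304 + 239) = -310*(-65) = 20150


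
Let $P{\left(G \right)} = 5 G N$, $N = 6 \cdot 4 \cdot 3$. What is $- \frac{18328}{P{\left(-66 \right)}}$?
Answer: $\frac{2291}{2970} \approx 0.77138$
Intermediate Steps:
$N = 72$ ($N = 24 \cdot 3 = 72$)
$P{\left(G \right)} = 360 G$ ($P{\left(G \right)} = 5 G 72 = 360 G$)
$- \frac{18328}{P{\left(-66 \right)}} = - \frac{18328}{360 \left(-66\right)} = - \frac{18328}{-23760} = \left(-18328\right) \left(- \frac{1}{23760}\right) = \frac{2291}{2970}$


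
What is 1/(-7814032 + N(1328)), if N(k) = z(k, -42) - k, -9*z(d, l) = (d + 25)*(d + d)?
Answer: -3/24643936 ≈ -1.2173e-7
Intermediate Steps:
z(d, l) = -2*d*(25 + d)/9 (z(d, l) = -(d + 25)*(d + d)/9 = -(25 + d)*2*d/9 = -2*d*(25 + d)/9)
N(k) = -k - 2*k*(25 + k)/9 (N(k) = -2*k*(25 + k)/9 - k = -k - 2*k*(25 + k)/9)
1/(-7814032 + N(1328)) = 1/(-7814032 + (⅑)*1328*(-59 - 2*1328)) = 1/(-7814032 + (⅑)*1328*(-59 - 2656)) = 1/(-7814032 + (⅑)*1328*(-2715)) = 1/(-7814032 - 1201840/3) = 1/(-24643936/3) = -3/24643936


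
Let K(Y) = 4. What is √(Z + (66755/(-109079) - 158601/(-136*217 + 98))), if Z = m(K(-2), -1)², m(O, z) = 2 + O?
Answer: 5*√16791831746271261218/3208449706 ≈ 6.3859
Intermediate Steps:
Z = 36 (Z = (2 + 4)² = 6² = 36)
√(Z + (66755/(-109079) - 158601/(-136*217 + 98))) = √(36 + (66755/(-109079) - 158601/(-136*217 + 98))) = √(36 + (66755*(-1/109079) - 158601/(-29512 + 98))) = √(36 + (-66755/109079 - 158601/(-29414))) = √(36 + (-66755/109079 - 158601*(-1/29414))) = √(36 + (-66755/109079 + 158601/29414)) = √(36 + 15336506909/3208449706) = √(130840696325/3208449706) = 5*√16791831746271261218/3208449706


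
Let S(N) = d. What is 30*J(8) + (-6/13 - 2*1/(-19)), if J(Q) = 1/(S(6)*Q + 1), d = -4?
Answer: -10138/7657 ≈ -1.3240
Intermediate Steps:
S(N) = -4
J(Q) = 1/(1 - 4*Q) (J(Q) = 1/(-4*Q + 1) = 1/(1 - 4*Q))
30*J(8) + (-6/13 - 2*1/(-19)) = 30/(1 - 4*8) + (-6/13 - 2*1/(-19)) = 30/(1 - 32) + (-6*1/13 - 2*(-1/19)) = 30/(-31) + (-6/13 + 2/19) = 30*(-1/31) - 88/247 = -30/31 - 88/247 = -10138/7657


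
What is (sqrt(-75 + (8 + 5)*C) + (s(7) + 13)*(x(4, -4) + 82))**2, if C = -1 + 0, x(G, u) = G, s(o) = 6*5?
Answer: 13675116 + 14792*I*sqrt(22) ≈ 1.3675e+7 + 69381.0*I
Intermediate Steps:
s(o) = 30
C = -1
(sqrt(-75 + (8 + 5)*C) + (s(7) + 13)*(x(4, -4) + 82))**2 = (sqrt(-75 + (8 + 5)*(-1)) + (30 + 13)*(4 + 82))**2 = (sqrt(-75 + 13*(-1)) + 43*86)**2 = (sqrt(-75 - 13) + 3698)**2 = (sqrt(-88) + 3698)**2 = (2*I*sqrt(22) + 3698)**2 = (3698 + 2*I*sqrt(22))**2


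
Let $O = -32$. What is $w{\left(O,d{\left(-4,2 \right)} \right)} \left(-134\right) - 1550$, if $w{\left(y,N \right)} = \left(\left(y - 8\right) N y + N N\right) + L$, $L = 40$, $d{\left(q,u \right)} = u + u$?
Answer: $-695134$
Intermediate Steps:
$d{\left(q,u \right)} = 2 u$
$w{\left(y,N \right)} = 40 + N^{2} + N y \left(-8 + y\right)$ ($w{\left(y,N \right)} = \left(\left(y - 8\right) N y + N N\right) + 40 = \left(\left(-8 + y\right) N y + N^{2}\right) + 40 = \left(N \left(-8 + y\right) y + N^{2}\right) + 40 = \left(N y \left(-8 + y\right) + N^{2}\right) + 40 = \left(N^{2} + N y \left(-8 + y\right)\right) + 40 = 40 + N^{2} + N y \left(-8 + y\right)$)
$w{\left(O,d{\left(-4,2 \right)} \right)} \left(-134\right) - 1550 = \left(40 + \left(2 \cdot 2\right)^{2} + 2 \cdot 2 \left(-32\right)^{2} - 8 \cdot 2 \cdot 2 \left(-32\right)\right) \left(-134\right) - 1550 = \left(40 + 4^{2} + 4 \cdot 1024 - 32 \left(-32\right)\right) \left(-134\right) - 1550 = \left(40 + 16 + 4096 + 1024\right) \left(-134\right) - 1550 = 5176 \left(-134\right) - 1550 = -693584 - 1550 = -695134$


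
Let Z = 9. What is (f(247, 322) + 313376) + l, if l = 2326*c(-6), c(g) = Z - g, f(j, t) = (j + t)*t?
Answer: 531484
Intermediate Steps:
f(j, t) = t*(j + t)
c(g) = 9 - g
l = 34890 (l = 2326*(9 - 1*(-6)) = 2326*(9 + 6) = 2326*15 = 34890)
(f(247, 322) + 313376) + l = (322*(247 + 322) + 313376) + 34890 = (322*569 + 313376) + 34890 = (183218 + 313376) + 34890 = 496594 + 34890 = 531484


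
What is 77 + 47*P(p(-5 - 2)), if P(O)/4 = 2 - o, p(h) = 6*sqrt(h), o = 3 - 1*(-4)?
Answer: -863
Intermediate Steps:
o = 7 (o = 3 + 4 = 7)
P(O) = -20 (P(O) = 4*(2 - 1*7) = 4*(2 - 7) = 4*(-5) = -20)
77 + 47*P(p(-5 - 2)) = 77 + 47*(-20) = 77 - 940 = -863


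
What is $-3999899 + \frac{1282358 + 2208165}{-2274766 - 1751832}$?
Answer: $- \frac{16105988804125}{4026598} \approx -3.9999 \cdot 10^{6}$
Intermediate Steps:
$-3999899 + \frac{1282358 + 2208165}{-2274766 - 1751832} = -3999899 + \frac{3490523}{-4026598} = -3999899 + 3490523 \left(- \frac{1}{4026598}\right) = -3999899 - \frac{3490523}{4026598} = - \frac{16105988804125}{4026598}$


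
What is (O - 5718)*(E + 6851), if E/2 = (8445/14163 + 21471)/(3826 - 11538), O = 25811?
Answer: 1251949041770205/9102088 ≈ 1.3755e+8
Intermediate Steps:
E = -50683703/9102088 (E = 2*((8445/14163 + 21471)/(3826 - 11538)) = 2*((8445*(1/14163) + 21471)/(-7712)) = 2*((2815/4721 + 21471)*(-1/7712)) = 2*((101367406/4721)*(-1/7712)) = 2*(-50683703/18204176) = -50683703/9102088 ≈ -5.5684)
(O - 5718)*(E + 6851) = (25811 - 5718)*(-50683703/9102088 + 6851) = 20093*(62307721185/9102088) = 1251949041770205/9102088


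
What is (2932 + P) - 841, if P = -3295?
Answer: -1204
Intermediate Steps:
(2932 + P) - 841 = (2932 - 3295) - 841 = -363 - 841 = -1204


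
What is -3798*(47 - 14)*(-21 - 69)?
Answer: 11280060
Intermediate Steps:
-3798*(47 - 14)*(-21 - 69) = -125334*(-90) = -3798*(-2970) = 11280060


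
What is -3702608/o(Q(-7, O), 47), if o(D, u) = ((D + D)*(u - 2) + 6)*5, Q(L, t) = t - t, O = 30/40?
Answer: -1851304/15 ≈ -1.2342e+5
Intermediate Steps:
O = 3/4 (O = 30*(1/40) = 3/4 ≈ 0.75000)
Q(L, t) = 0
o(D, u) = 30 + 10*D*(-2 + u) (o(D, u) = ((2*D)*(-2 + u) + 6)*5 = (2*D*(-2 + u) + 6)*5 = (6 + 2*D*(-2 + u))*5 = 30 + 10*D*(-2 + u))
-3702608/o(Q(-7, O), 47) = -3702608/(30 - 20*0 + 10*0*47) = -3702608/(30 + 0 + 0) = -3702608/30 = -3702608*1/30 = -1851304/15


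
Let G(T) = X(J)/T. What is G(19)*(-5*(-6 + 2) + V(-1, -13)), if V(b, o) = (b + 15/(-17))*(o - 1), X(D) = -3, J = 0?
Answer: -2364/323 ≈ -7.3189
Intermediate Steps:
V(b, o) = (-1 + o)*(-15/17 + b) (V(b, o) = (b + 15*(-1/17))*(-1 + o) = (b - 15/17)*(-1 + o) = (-15/17 + b)*(-1 + o) = (-1 + o)*(-15/17 + b))
G(T) = -3/T
G(19)*(-5*(-6 + 2) + V(-1, -13)) = (-3/19)*(-5*(-6 + 2) + (15/17 - 1*(-1) - 15/17*(-13) - 1*(-13))) = (-3*1/19)*(-5*(-4) + (15/17 + 1 + 195/17 + 13)) = -3*(20 + 448/17)/19 = -3/19*788/17 = -2364/323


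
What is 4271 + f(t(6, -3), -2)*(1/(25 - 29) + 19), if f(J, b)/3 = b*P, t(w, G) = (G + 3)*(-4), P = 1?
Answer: 8317/2 ≈ 4158.5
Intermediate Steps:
t(w, G) = -12 - 4*G (t(w, G) = (3 + G)*(-4) = -12 - 4*G)
f(J, b) = 3*b (f(J, b) = 3*(b*1) = 3*b)
4271 + f(t(6, -3), -2)*(1/(25 - 29) + 19) = 4271 + (3*(-2))*(1/(25 - 29) + 19) = 4271 - 6*(1/(-4) + 19) = 4271 - 6*(-¼ + 19) = 4271 - 6*75/4 = 4271 - 225/2 = 8317/2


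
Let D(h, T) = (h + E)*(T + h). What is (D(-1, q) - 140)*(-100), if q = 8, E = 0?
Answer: 14700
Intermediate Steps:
D(h, T) = h*(T + h) (D(h, T) = (h + 0)*(T + h) = h*(T + h))
(D(-1, q) - 140)*(-100) = (-(8 - 1) - 140)*(-100) = (-1*7 - 140)*(-100) = (-7 - 140)*(-100) = -147*(-100) = 14700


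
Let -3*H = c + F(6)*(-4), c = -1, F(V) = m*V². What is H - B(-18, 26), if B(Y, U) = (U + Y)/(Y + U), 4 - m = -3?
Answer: 1006/3 ≈ 335.33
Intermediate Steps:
m = 7 (m = 4 - 1*(-3) = 4 + 3 = 7)
F(V) = 7*V²
B(Y, U) = 1 (B(Y, U) = (U + Y)/(U + Y) = 1)
H = 1009/3 (H = -(-1 + (7*6²)*(-4))/3 = -(-1 + (7*36)*(-4))/3 = -(-1 + 252*(-4))/3 = -(-1 - 1008)/3 = -⅓*(-1009) = 1009/3 ≈ 336.33)
H - B(-18, 26) = 1009/3 - 1*1 = 1009/3 - 1 = 1006/3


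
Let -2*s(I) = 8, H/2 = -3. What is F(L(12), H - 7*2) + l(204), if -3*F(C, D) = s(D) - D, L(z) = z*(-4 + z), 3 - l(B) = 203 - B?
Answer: -4/3 ≈ -1.3333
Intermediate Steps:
H = -6 (H = 2*(-3) = -6)
s(I) = -4 (s(I) = -1/2*8 = -4)
l(B) = -200 + B (l(B) = 3 - (203 - B) = 3 + (-203 + B) = -200 + B)
F(C, D) = 4/3 + D/3 (F(C, D) = -(-4 - D)/3 = 4/3 + D/3)
F(L(12), H - 7*2) + l(204) = (4/3 + (-6 - 7*2)/3) + (-200 + 204) = (4/3 + (-6 - 14)/3) + 4 = (4/3 + (1/3)*(-20)) + 4 = (4/3 - 20/3) + 4 = -16/3 + 4 = -4/3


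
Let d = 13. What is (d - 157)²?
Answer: 20736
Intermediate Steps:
(d - 157)² = (13 - 157)² = (-144)² = 20736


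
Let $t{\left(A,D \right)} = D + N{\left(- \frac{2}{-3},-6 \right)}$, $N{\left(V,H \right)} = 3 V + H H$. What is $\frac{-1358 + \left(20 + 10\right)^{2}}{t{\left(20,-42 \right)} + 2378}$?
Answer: $- \frac{229}{1187} \approx -0.19292$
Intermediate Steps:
$N{\left(V,H \right)} = H^{2} + 3 V$ ($N{\left(V,H \right)} = 3 V + H^{2} = H^{2} + 3 V$)
$t{\left(A,D \right)} = 38 + D$ ($t{\left(A,D \right)} = D + \left(\left(-6\right)^{2} + 3 \left(- \frac{2}{-3}\right)\right) = D + \left(36 + 3 \left(\left(-2\right) \left(- \frac{1}{3}\right)\right)\right) = D + \left(36 + 3 \cdot \frac{2}{3}\right) = D + \left(36 + 2\right) = D + 38 = 38 + D$)
$\frac{-1358 + \left(20 + 10\right)^{2}}{t{\left(20,-42 \right)} + 2378} = \frac{-1358 + \left(20 + 10\right)^{2}}{\left(38 - 42\right) + 2378} = \frac{-1358 + 30^{2}}{-4 + 2378} = \frac{-1358 + 900}{2374} = \left(-458\right) \frac{1}{2374} = - \frac{229}{1187}$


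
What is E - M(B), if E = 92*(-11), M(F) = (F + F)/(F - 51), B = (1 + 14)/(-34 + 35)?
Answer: -6067/6 ≈ -1011.2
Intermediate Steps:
B = 15 (B = 15/1 = 15*1 = 15)
M(F) = 2*F/(-51 + F) (M(F) = (2*F)/(-51 + F) = 2*F/(-51 + F))
E = -1012
E - M(B) = -1012 - 2*15/(-51 + 15) = -1012 - 2*15/(-36) = -1012 - 2*15*(-1)/36 = -1012 - 1*(-⅚) = -1012 + ⅚ = -6067/6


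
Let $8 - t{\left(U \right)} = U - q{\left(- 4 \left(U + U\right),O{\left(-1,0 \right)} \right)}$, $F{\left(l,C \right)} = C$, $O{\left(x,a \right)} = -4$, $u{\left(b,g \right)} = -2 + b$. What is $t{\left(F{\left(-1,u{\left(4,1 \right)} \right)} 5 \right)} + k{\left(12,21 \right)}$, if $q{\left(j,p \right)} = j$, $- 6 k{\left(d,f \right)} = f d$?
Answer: $-124$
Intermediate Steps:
$k{\left(d,f \right)} = - \frac{d f}{6}$ ($k{\left(d,f \right)} = - \frac{f d}{6} = - \frac{d f}{6}$)
$t{\left(U \right)} = 8 - 9 U$ ($t{\left(U \right)} = 8 - \left(U - - 4 \left(U + U\right)\right) = 8 - \left(U - - 4 \cdot 2 U\right) = 8 - \left(U - - 8 U\right) = 8 - \left(U + 8 U\right) = 8 - 9 U$)
$t{\left(F{\left(-1,u{\left(4,1 \right)} \right)} 5 \right)} + k{\left(12,21 \right)} = \left(8 - 9 \left(-2 + 4\right) 5\right) - 2 \cdot 21 = \left(8 - 9 \cdot 2 \cdot 5\right) - 42 = \left(8 - 90\right) - 42 = -82 - 42 = -124$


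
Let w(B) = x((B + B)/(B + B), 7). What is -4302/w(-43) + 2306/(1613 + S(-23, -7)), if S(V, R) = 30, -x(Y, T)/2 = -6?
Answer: -1173419/3286 ≈ -357.10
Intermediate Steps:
x(Y, T) = 12 (x(Y, T) = -2*(-6) = 12)
w(B) = 12
-4302/w(-43) + 2306/(1613 + S(-23, -7)) = -4302/12 + 2306/(1613 + 30) = -4302*1/12 + 2306/1643 = -717/2 + 2306*(1/1643) = -717/2 + 2306/1643 = -1173419/3286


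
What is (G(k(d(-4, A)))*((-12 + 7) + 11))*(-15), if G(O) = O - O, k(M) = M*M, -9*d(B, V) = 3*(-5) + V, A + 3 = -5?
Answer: 0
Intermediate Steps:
A = -8 (A = -3 - 5 = -8)
d(B, V) = 5/3 - V/9 (d(B, V) = -(3*(-5) + V)/9 = -(-15 + V)/9 = 5/3 - V/9)
k(M) = M²
G(O) = 0
(G(k(d(-4, A)))*((-12 + 7) + 11))*(-15) = (0*((-12 + 7) + 11))*(-15) = (0*(-5 + 11))*(-15) = (0*6)*(-15) = 0*(-15) = 0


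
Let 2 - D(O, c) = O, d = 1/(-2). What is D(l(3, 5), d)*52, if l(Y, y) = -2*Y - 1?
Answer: 468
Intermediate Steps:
l(Y, y) = -1 - 2*Y
d = -½ ≈ -0.50000
D(O, c) = 2 - O
D(l(3, 5), d)*52 = (2 - (-1 - 2*3))*52 = (2 - (-1 - 6))*52 = (2 - 1*(-7))*52 = (2 + 7)*52 = 9*52 = 468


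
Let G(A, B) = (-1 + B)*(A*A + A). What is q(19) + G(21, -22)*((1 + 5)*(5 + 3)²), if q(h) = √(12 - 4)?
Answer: -4080384 + 2*√2 ≈ -4.0804e+6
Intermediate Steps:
q(h) = 2*√2 (q(h) = √8 = 2*√2)
G(A, B) = (-1 + B)*(A + A²) (G(A, B) = (-1 + B)*(A² + A) = (-1 + B)*(A + A²))
q(19) + G(21, -22)*((1 + 5)*(5 + 3)²) = 2*√2 + (21*(-1 - 22 - 1*21 + 21*(-22)))*((1 + 5)*(5 + 3)²) = 2*√2 + (21*(-1 - 22 - 21 - 462))*(6*8²) = 2*√2 + (21*(-506))*(6*64) = 2*√2 - 10626*384 = 2*√2 - 4080384 = -4080384 + 2*√2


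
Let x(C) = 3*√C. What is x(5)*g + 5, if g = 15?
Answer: 5 + 45*√5 ≈ 105.62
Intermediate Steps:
x(5)*g + 5 = (3*√5)*15 + 5 = 45*√5 + 5 = 5 + 45*√5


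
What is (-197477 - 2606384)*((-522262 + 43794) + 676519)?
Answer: -555307474911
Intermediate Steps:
(-197477 - 2606384)*((-522262 + 43794) + 676519) = -2803861*(-478468 + 676519) = -2803861*198051 = -555307474911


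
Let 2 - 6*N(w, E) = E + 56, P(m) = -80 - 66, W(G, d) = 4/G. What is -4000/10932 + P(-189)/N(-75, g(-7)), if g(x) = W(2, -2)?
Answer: 584527/38262 ≈ 15.277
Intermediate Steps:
P(m) = -146
g(x) = 2 (g(x) = 4/2 = 4*(1/2) = 2)
N(w, E) = -9 - E/6 (N(w, E) = 1/3 - (E + 56)/6 = 1/3 - (56 + E)/6 = 1/3 + (-28/3 - E/6) = -9 - E/6)
-4000/10932 + P(-189)/N(-75, g(-7)) = -4000/10932 - 146/(-9 - 1/6*2) = -4000*1/10932 - 146/(-9 - 1/3) = -1000/2733 - 146/(-28/3) = -1000/2733 - 146*(-3/28) = -1000/2733 + 219/14 = 584527/38262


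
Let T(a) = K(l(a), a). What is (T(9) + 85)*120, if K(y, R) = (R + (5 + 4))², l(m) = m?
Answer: 49080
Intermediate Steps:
K(y, R) = (9 + R)² (K(y, R) = (R + 9)² = (9 + R)²)
T(a) = (9 + a)²
(T(9) + 85)*120 = ((9 + 9)² + 85)*120 = (18² + 85)*120 = (324 + 85)*120 = 409*120 = 49080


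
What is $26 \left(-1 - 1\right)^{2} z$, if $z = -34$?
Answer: $-3536$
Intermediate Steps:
$26 \left(-1 - 1\right)^{2} z = 26 \left(-1 - 1\right)^{2} \left(-34\right) = 26 \left(-2\right)^{2} \left(-34\right) = 26 \cdot 4 \left(-34\right) = 104 \left(-34\right) = -3536$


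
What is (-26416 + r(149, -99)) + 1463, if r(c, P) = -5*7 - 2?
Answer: -24990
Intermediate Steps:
r(c, P) = -37 (r(c, P) = -35 - 2 = -37)
(-26416 + r(149, -99)) + 1463 = (-26416 - 37) + 1463 = -26453 + 1463 = -24990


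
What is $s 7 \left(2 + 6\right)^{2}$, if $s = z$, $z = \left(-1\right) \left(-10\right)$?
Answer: $4480$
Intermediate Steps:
$z = 10$
$s = 10$
$s 7 \left(2 + 6\right)^{2} = 10 \cdot 7 \left(2 + 6\right)^{2} = 70 \cdot 8^{2} = 70 \cdot 64 = 4480$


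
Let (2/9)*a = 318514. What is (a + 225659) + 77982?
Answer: 1736954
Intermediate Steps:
a = 1433313 (a = (9/2)*318514 = 1433313)
(a + 225659) + 77982 = (1433313 + 225659) + 77982 = 1658972 + 77982 = 1736954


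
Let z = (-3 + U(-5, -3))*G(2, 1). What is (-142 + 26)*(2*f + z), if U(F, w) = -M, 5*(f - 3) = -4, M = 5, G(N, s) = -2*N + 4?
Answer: -2552/5 ≈ -510.40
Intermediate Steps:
G(N, s) = 4 - 2*N
f = 11/5 (f = 3 + (⅕)*(-4) = 3 - ⅘ = 11/5 ≈ 2.2000)
U(F, w) = -5 (U(F, w) = -1*5 = -5)
z = 0 (z = (-3 - 5)*(4 - 2*2) = -8*(4 - 4) = -8*0 = 0)
(-142 + 26)*(2*f + z) = (-142 + 26)*(2*(11/5) + 0) = -116*(22/5 + 0) = -116*22/5 = -2552/5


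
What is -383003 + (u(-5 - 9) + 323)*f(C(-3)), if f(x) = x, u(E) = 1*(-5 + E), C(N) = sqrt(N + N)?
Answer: -383003 + 304*I*sqrt(6) ≈ -3.83e+5 + 744.64*I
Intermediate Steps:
C(N) = sqrt(2)*sqrt(N) (C(N) = sqrt(2*N) = sqrt(2)*sqrt(N))
u(E) = -5 + E
-383003 + (u(-5 - 9) + 323)*f(C(-3)) = -383003 + ((-5 + (-5 - 9)) + 323)*(sqrt(2)*sqrt(-3)) = -383003 + ((-5 - 14) + 323)*(sqrt(2)*(I*sqrt(3))) = -383003 + (-19 + 323)*(I*sqrt(6)) = -383003 + 304*(I*sqrt(6)) = -383003 + 304*I*sqrt(6)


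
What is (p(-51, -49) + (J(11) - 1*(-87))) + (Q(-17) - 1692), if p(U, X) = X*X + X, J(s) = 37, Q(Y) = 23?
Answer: 807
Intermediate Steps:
p(U, X) = X + X**2 (p(U, X) = X**2 + X = X + X**2)
(p(-51, -49) + (J(11) - 1*(-87))) + (Q(-17) - 1692) = (-49*(1 - 49) + (37 - 1*(-87))) + (23 - 1692) = (-49*(-48) + (37 + 87)) - 1669 = (2352 + 124) - 1669 = 2476 - 1669 = 807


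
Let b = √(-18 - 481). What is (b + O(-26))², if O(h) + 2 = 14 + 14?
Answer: (26 + I*√499)² ≈ 177.0 + 1161.6*I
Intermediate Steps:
O(h) = 26 (O(h) = -2 + (14 + 14) = -2 + 28 = 26)
b = I*√499 (b = √(-499) = I*√499 ≈ 22.338*I)
(b + O(-26))² = (I*√499 + 26)² = (26 + I*√499)²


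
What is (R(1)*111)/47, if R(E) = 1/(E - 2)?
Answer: -111/47 ≈ -2.3617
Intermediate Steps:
R(E) = 1/(-2 + E)
(R(1)*111)/47 = (111/(-2 + 1))/47 = (111/(-1))*(1/47) = -1*111*(1/47) = -111*1/47 = -111/47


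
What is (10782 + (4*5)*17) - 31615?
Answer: -20493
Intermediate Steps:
(10782 + (4*5)*17) - 31615 = (10782 + 20*17) - 31615 = (10782 + 340) - 31615 = 11122 - 31615 = -20493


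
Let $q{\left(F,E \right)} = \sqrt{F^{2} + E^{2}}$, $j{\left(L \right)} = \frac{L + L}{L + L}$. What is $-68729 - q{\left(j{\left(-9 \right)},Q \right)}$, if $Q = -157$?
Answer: $-68729 - 5 \sqrt{986} \approx -68886.0$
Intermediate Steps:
$j{\left(L \right)} = 1$ ($j{\left(L \right)} = \frac{2 L}{2 L} = 2 L \frac{1}{2 L} = 1$)
$q{\left(F,E \right)} = \sqrt{E^{2} + F^{2}}$
$-68729 - q{\left(j{\left(-9 \right)},Q \right)} = -68729 - \sqrt{\left(-157\right)^{2} + 1^{2}} = -68729 - \sqrt{24649 + 1} = -68729 - \sqrt{24650} = -68729 - 5 \sqrt{986}$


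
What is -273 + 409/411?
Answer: -111794/411 ≈ -272.00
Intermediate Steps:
-273 + 409/411 = -111794/411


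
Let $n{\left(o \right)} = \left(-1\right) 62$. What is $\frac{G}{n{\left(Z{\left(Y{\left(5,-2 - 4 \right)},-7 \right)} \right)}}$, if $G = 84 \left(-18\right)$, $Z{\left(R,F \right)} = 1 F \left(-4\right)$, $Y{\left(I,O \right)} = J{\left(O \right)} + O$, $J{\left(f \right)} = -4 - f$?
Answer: $\frac{756}{31} \approx 24.387$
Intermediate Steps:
$Y{\left(I,O \right)} = -4$ ($Y{\left(I,O \right)} = \left(-4 - O\right) + O = -4$)
$Z{\left(R,F \right)} = - 4 F$ ($Z{\left(R,F \right)} = F \left(-4\right) = - 4 F$)
$G = -1512$
$n{\left(o \right)} = -62$
$\frac{G}{n{\left(Z{\left(Y{\left(5,-2 - 4 \right)},-7 \right)} \right)}} = - \frac{1512}{-62} = \left(-1512\right) \left(- \frac{1}{62}\right) = \frac{756}{31}$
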